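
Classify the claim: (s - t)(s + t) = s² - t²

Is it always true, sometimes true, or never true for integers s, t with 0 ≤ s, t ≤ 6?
Always true

The identity holds for every pair in the range. For instance at (s, t) = (3, 4): both sides equal -7.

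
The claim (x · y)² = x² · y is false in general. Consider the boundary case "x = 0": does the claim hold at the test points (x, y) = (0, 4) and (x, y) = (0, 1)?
Yes, holds at both test points

At (0, 4): LHS = 0, RHS = 0 → equal
At (0, 1): LHS = 0, RHS = 0 → equal

So the claim does hold at both of these boundary points, even though it is not an identity.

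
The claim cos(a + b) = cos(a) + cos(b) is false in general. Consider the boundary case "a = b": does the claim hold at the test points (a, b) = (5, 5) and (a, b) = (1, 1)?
No, fails at both test points

At (5, 5): LHS = cos(10) ≈ -0.8391 ≠ RHS = 2·cos(5) ≈ 0.5673
At (1, 1): LHS = cos(2) ≈ -0.4161 ≠ RHS = 2·cos(1) ≈ 1.081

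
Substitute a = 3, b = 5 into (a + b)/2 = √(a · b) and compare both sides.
LHS = (3 + 5)/2 = 4
RHS = √(3 · 5) = √(15) ≈ 3.873

LHS ≠ RHS (they differ by about 0.127), so the equation does not hold here.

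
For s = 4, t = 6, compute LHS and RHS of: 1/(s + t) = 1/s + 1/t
LHS = 1/(4 + 6) = 1/10
RHS = 1/4 + 1/6 = 5/12

LHS ≠ RHS, so the equation does not hold here.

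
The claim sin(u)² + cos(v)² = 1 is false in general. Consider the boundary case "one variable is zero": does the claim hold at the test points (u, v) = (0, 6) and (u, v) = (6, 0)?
At (0, 6): LHS = cos(6)² ≈ 0.9219 ≠ RHS = 1
At (6, 0): LHS = sin(6)² + 1 ≈ 1.078 ≠ RHS = 1

Answer: No, fails at both test points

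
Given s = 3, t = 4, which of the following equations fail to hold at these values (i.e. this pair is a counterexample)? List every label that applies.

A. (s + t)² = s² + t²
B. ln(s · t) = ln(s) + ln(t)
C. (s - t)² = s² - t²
Evaluating each claim at the given values:
A. LHS = 49, RHS = 25 → fails here (LHS ≠ RHS)
B. LHS = ln(12) ≈ 2.485, RHS = ln(3) + ln(4) ≈ 2.485 → holds here (LHS = RHS)
C. LHS = 1, RHS = -7 → fails here (LHS ≠ RHS)

Answer: A, C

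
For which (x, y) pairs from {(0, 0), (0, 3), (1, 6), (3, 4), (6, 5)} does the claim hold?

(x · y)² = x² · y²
Testing each pair:
(0, 0): LHS = 0, RHS = 0 → holds
(0, 3): LHS = 0, RHS = 0 → holds
(1, 6): LHS = 36, RHS = 36 → holds
(3, 4): LHS = 144, RHS = 144 → holds
(6, 5): LHS = 900, RHS = 900 → holds

Every pair satisfies the claim.

Answer: All pairs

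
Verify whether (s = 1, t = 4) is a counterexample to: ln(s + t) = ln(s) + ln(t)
Substituting s = 1, t = 4:
LHS = ln(1 + 4) = ln(5) ≈ 1.609
RHS = ln(1) + ln(4) = ln(4) ≈ 1.386

Since LHS ≠ RHS, this pair disproves the claim.

Answer: Yes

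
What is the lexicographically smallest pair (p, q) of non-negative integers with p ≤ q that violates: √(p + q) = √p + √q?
Substituting (1, 1) into the claim:
LHS = √(1 + 1) = √(2) ≈ 1.414
RHS = √1 + √1 = 2

Since LHS ≠ RHS, this pair disproves the claim, and no lexicographically smaller pair (p ≤ q, non-negative integers) does.

For instance (1, 4) is also a counterexample (LHS = √(5) ≈ 2.236, RHS = 3), but it's lexicographically larger.

Answer: (p, q) = (1, 1)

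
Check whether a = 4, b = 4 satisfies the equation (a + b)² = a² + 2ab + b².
Holds

Substituting a = 4, b = 4:

LHS = (4 + 4)² = 64
RHS = 4² + 2·4·4 + 4² = 64

LHS = RHS, so the equation holds at this point.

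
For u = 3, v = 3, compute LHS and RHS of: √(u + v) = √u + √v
LHS = √(3 + 3) = √(6) ≈ 2.449
RHS = √3 + √3 = 2·√(3) ≈ 3.464

LHS ≠ RHS (they differ by about 1.015), so the equation does not hold here.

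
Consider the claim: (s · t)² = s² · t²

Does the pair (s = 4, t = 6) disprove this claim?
Substituting s = 4, t = 6:
LHS = (4 · 6)² = 576
RHS = 4² · 6² = 576

The sides agree, so this pair does not disprove the claim.

Answer: No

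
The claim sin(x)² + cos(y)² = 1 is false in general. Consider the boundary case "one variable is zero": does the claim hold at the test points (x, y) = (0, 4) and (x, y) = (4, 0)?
At (0, 4): LHS = cos(4)² ≈ 0.4272 ≠ RHS = 1
At (4, 0): LHS = sin(4)² + 1 ≈ 1.573 ≠ RHS = 1

Answer: No, fails at both test points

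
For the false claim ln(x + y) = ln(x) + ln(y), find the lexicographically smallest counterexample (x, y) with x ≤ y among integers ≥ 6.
Substituting (6, 6) into the claim:
LHS = ln(6 + 6) = ln(12) ≈ 2.485
RHS = ln(6) + ln(6) = 2·ln(6) ≈ 3.584

Since LHS ≠ RHS, this pair disproves the claim, and no lexicographically smaller pair (x ≤ y, integers ≥ 6) does.

For instance (8, 10) is also a counterexample (LHS = ln(18) ≈ 2.89, RHS = ln(8) + ln(10) ≈ 4.382), but it's lexicographically larger.

Answer: (x, y) = (6, 6)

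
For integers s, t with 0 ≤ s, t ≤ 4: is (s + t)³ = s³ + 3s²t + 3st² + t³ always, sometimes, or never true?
The identity holds for every pair in the range. For instance at (s, t) = (4, 3): both sides equal 343.

Answer: Always true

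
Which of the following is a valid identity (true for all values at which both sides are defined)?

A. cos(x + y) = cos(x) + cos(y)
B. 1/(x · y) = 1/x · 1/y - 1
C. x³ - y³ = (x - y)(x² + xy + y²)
A: fails at (5, 5) — LHS = cos(10) ≈ -0.8391, RHS = 2·cos(5) ≈ 0.5673.
B: fails at (3, 7) — LHS = 1/21, RHS = -20/21.
C: holds — e.g. at (2, 2), both sides equal 0.

Answer: C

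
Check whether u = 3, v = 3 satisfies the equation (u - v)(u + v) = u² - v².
Substituting u = 3, v = 3:

LHS = (3 - 3)(3 + 3) = 0
RHS = 3² - 3² = 0

LHS = RHS, so the equation holds at this point.

Answer: Holds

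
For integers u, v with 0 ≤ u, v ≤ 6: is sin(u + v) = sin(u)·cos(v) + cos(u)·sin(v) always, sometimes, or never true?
Always true

The identity holds for every pair in the range. For instance at (u, v) = (5, 2): both sides equal sin(7) ≈ 0.657.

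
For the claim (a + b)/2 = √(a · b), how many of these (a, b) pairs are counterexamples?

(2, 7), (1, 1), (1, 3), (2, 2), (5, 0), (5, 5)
3

Testing each pair:
(2, 7): LHS = 9/2, RHS = √(14) ≈ 3.742 → counterexample
(1, 1): LHS = 1, RHS = 1 → satisfies claim
(1, 3): LHS = 2, RHS = √(3) ≈ 1.732 → counterexample
(2, 2): LHS = 2, RHS = 2 → satisfies claim
(5, 0): LHS = 5/2, RHS = 0 → counterexample
(5, 5): LHS = 5, RHS = 5 → satisfies claim

That makes 3 counterexamples.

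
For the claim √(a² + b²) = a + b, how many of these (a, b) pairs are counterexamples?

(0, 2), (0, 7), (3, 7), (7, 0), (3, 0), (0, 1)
Testing each pair:
(0, 2): LHS = 2, RHS = 2 → satisfies claim
(0, 7): LHS = 7, RHS = 7 → satisfies claim
(3, 7): LHS = √(58) ≈ 7.616, RHS = 10 → counterexample
(7, 0): LHS = 7, RHS = 7 → satisfies claim
(3, 0): LHS = 3, RHS = 3 → satisfies claim
(0, 1): LHS = 1, RHS = 1 → satisfies claim

That makes 1 counterexample.

Answer: 1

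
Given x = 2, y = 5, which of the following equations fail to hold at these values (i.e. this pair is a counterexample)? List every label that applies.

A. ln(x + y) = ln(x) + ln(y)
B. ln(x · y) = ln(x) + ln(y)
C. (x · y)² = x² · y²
A

Evaluating each claim at the given values:
A. LHS = ln(7) ≈ 1.946, RHS = ln(2) + ln(5) ≈ 2.303 → fails here (LHS ≠ RHS)
B. LHS = ln(10) ≈ 2.303, RHS = ln(2) + ln(5) ≈ 2.303 → holds here (LHS = RHS)
C. LHS = 100, RHS = 100 → holds here (LHS = RHS)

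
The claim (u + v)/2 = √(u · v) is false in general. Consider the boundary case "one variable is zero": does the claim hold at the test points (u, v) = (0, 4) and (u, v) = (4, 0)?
At (0, 4): LHS = 2 ≠ RHS = 0
At (4, 0): LHS = 2 ≠ RHS = 0

Answer: No, fails at both test points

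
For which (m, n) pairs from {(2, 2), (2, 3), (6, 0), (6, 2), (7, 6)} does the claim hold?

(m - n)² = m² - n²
Testing each pair:
(2, 2): LHS = 0, RHS = 0 → holds
(2, 3): LHS = 1, RHS = -5 → fails
(6, 0): LHS = 36, RHS = 36 → holds
(6, 2): LHS = 16, RHS = 32 → fails
(7, 6): LHS = 1, RHS = 13 → fails

2 of 5 pairs satisfy the claim.

Answer: (2, 2), (6, 0)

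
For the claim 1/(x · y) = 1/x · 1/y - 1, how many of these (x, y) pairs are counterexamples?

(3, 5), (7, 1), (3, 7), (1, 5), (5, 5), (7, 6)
6

Testing each pair:
(3, 5): LHS = 1/15, RHS = -14/15 → counterexample
(7, 1): LHS = 1/7, RHS = -6/7 → counterexample
(3, 7): LHS = 1/21, RHS = -20/21 → counterexample
(1, 5): LHS = 1/5, RHS = -4/5 → counterexample
(5, 5): LHS = 1/25, RHS = -24/25 → counterexample
(7, 6): LHS = 1/42, RHS = -41/42 → counterexample

That makes 6 counterexamples.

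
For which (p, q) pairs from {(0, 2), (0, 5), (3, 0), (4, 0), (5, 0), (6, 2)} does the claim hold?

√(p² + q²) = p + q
Testing each pair:
(0, 2): LHS = 2, RHS = 2 → holds
(0, 5): LHS = 5, RHS = 5 → holds
(3, 0): LHS = 3, RHS = 3 → holds
(4, 0): LHS = 4, RHS = 4 → holds
(5, 0): LHS = 5, RHS = 5 → holds
(6, 2): LHS = 2·√(10) ≈ 6.325, RHS = 8 → fails

5 of 6 pairs satisfy the claim.

Answer: (0, 2), (0, 5), (3, 0), (4, 0), (5, 0)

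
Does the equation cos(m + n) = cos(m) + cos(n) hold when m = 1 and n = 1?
Substituting m = 1, n = 1:

LHS = cos(1 + 1) = cos(2) ≈ -0.4161
RHS = cos(1) + cos(1) = 2·cos(1) ≈ 1.081

LHS ≠ RHS, so the equation does not hold at this point.

Answer: Fails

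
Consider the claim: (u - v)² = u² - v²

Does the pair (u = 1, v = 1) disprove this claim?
No

Substituting u = 1, v = 1:
LHS = (1 - 1)² = 0
RHS = 1² - 1² = 0

The sides agree, so this pair does not disprove the claim.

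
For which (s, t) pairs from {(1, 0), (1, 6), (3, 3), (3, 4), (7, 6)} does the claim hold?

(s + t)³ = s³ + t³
(1, 0)

Testing each pair:
(1, 0): LHS = 1, RHS = 1 → holds
(1, 6): LHS = 343, RHS = 217 → fails
(3, 3): LHS = 216, RHS = 54 → fails
(3, 4): LHS = 343, RHS = 91 → fails
(7, 6): LHS = 2197, RHS = 559 → fails

1 of 5 pairs satisfies the claim.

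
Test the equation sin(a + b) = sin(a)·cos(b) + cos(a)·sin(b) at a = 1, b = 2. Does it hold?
Substituting a = 1, b = 2:

LHS = sin(1 + 2) = sin(3) ≈ 0.1411
RHS = sin(1)·cos(2) + cos(1)·sin(2) = sin(1)·cos(2) + sin(2)·cos(1) ≈ 0.1411

LHS = RHS, so the equation holds at this point.

Answer: Holds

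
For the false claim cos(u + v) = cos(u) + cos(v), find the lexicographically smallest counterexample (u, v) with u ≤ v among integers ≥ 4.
(u, v) = (4, 4)

Substituting (4, 4) into the claim:
LHS = cos(4 + 4) = cos(8) ≈ -0.1455
RHS = cos(4) + cos(4) = 2·cos(4) ≈ -1.307

Since LHS ≠ RHS, this pair disproves the claim, and no lexicographically smaller pair (u ≤ v, integers ≥ 4) does.

For instance (5, 11) is also a counterexample (LHS = cos(16) ≈ -0.9577, RHS = cos(11) + cos(5) ≈ 0.2881), but it's lexicographically larger.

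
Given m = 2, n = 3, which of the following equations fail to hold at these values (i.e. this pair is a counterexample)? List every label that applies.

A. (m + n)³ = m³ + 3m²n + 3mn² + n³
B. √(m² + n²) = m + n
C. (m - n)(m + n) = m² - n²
B

Evaluating each claim at the given values:
A. LHS = 125, RHS = 125 → holds here (LHS = RHS)
B. LHS = √(13) ≈ 3.606, RHS = 5 → fails here (LHS ≠ RHS)
C. LHS = -5, RHS = -5 → holds here (LHS = RHS)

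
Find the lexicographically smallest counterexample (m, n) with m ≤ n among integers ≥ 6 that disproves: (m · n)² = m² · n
Substituting (6, 6) into the claim:
LHS = (6 · 6)² = 1296
RHS = 6² · 6 = 216

Since LHS ≠ RHS, this pair disproves the claim, and no lexicographically smaller pair (m ≤ n, integers ≥ 6) does.

For instance (10, 11) is also a counterexample (LHS = 12100, RHS = 1100), but it's lexicographically larger.

Answer: (m, n) = (6, 6)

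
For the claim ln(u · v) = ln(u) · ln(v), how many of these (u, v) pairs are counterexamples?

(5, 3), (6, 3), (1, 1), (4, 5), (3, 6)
4

Testing each pair:
(5, 3): LHS = ln(15) ≈ 2.708, RHS = ln(3)·ln(5) ≈ 1.768 → counterexample
(6, 3): LHS = ln(18) ≈ 2.89, RHS = ln(3)·ln(6) ≈ 1.968 → counterexample
(1, 1): LHS = 0, RHS = 0 → satisfies claim
(4, 5): LHS = ln(20) ≈ 2.996, RHS = ln(4)·ln(5) ≈ 2.231 → counterexample
(3, 6): LHS = ln(18) ≈ 2.89, RHS = ln(3)·ln(6) ≈ 1.968 → counterexample

That makes 4 counterexamples.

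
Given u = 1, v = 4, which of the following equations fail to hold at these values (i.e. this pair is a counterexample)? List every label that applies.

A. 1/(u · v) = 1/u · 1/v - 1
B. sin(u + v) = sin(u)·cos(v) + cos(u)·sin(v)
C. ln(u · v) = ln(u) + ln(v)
A

Evaluating each claim at the given values:
A. LHS = 1/4, RHS = -3/4 → fails here (LHS ≠ RHS)
B. LHS = sin(5) ≈ -0.9589, RHS = sin(1)·cos(4) + sin(4)·cos(1) ≈ -0.9589 → holds here (LHS = RHS)
C. LHS = ln(4) ≈ 1.386, RHS = ln(4) ≈ 1.386 → holds here (LHS = RHS)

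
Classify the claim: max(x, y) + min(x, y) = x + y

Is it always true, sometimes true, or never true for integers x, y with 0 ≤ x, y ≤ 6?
Always true

The identity holds for every pair in the range. For instance at (x, y) = (2, 4): both sides equal 6.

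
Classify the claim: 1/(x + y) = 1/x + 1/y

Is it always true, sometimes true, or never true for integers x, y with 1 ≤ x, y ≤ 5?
Never true

The claim fails for every pair in the range. For instance at (x, y) = (1, 4): LHS = 1/5, RHS = 5/4.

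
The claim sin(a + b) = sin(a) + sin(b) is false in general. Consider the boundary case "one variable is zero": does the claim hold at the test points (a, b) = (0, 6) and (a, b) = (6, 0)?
Yes, holds at both test points

At (0, 6): LHS = sin(6) ≈ -0.2794, RHS = sin(6) ≈ -0.2794 → equal
At (6, 0): LHS = sin(6) ≈ -0.2794, RHS = sin(6) ≈ -0.2794 → equal

So the claim does hold at both of these boundary points, even though it is not an identity.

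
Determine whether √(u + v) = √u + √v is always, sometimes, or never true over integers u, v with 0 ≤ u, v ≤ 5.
Sometimes true

It holds at (u, v) = (5, 0) (both sides equal √(5) ≈ 2.236), but fails at (u, v) = (3, 2) (LHS = √(5) ≈ 2.236, RHS = √(2) + √(3) ≈ 3.146).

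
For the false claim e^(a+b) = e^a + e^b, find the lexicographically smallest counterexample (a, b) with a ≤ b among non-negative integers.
Substituting (0, 0) into the claim:
LHS = e^(0+0) = 1
RHS = e^0 + e^0 = 2

Since LHS ≠ RHS, this pair disproves the claim, and no lexicographically smaller pair (a ≤ b, non-negative integers) does.

For instance (1, 2) is also a counterexample (LHS = e^3 ≈ 20.09, RHS = e + e^2 ≈ 10.11), but it's lexicographically larger.

Answer: (a, b) = (0, 0)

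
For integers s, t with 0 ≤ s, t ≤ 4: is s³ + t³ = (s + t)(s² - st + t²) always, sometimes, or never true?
Always true

The identity holds for every pair in the range. For instance at (s, t) = (1, 3): both sides equal 28.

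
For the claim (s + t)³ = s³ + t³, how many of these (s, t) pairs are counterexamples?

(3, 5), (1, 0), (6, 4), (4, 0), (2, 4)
Testing each pair:
(3, 5): LHS = 512, RHS = 152 → counterexample
(1, 0): LHS = 1, RHS = 1 → satisfies claim
(6, 4): LHS = 1000, RHS = 280 → counterexample
(4, 0): LHS = 64, RHS = 64 → satisfies claim
(2, 4): LHS = 216, RHS = 72 → counterexample

That makes 3 counterexamples.

Answer: 3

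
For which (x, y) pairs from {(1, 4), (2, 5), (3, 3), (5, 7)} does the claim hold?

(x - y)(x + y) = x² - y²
All pairs

Testing each pair:
(1, 4): LHS = -15, RHS = -15 → holds
(2, 5): LHS = -21, RHS = -21 → holds
(3, 3): LHS = 0, RHS = 0 → holds
(5, 7): LHS = -24, RHS = -24 → holds

Every pair satisfies the claim.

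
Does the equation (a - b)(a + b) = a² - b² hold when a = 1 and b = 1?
Substituting a = 1, b = 1:

LHS = (1 - 1)(1 + 1) = 0
RHS = 1² - 1² = 0

LHS = RHS, so the equation holds at this point.

Answer: Holds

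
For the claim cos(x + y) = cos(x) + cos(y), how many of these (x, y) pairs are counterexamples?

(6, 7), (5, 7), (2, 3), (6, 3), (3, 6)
5

Testing each pair:
(6, 7): LHS = cos(13) ≈ 0.9074, RHS = cos(7) + cos(6) ≈ 1.714 → counterexample
(5, 7): LHS = cos(12) ≈ 0.8439, RHS = cos(5) + cos(7) ≈ 1.038 → counterexample
(2, 3): LHS = cos(5) ≈ 0.2837, RHS = cos(3) + cos(2) ≈ -1.406 → counterexample
(6, 3): LHS = cos(9) ≈ -0.9111, RHS = cos(3) + cos(6) ≈ -0.02982 → counterexample
(3, 6): LHS = cos(9) ≈ -0.9111, RHS = cos(3) + cos(6) ≈ -0.02982 → counterexample

That makes 5 counterexamples.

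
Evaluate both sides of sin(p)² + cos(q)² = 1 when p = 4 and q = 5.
LHS = sin(4)² + cos(5)² ≈ 0.6532
RHS = 1

LHS ≠ RHS (they differ by about 0.3468), so the equation does not hold here.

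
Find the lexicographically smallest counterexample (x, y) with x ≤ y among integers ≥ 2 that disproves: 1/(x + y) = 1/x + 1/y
Substituting (2, 2) into the claim:
LHS = 1/(2 + 2) = 1/4
RHS = 1/2 + 1/2 = 1

Since LHS ≠ RHS, this pair disproves the claim, and no lexicographically smaller pair (x ≤ y, integers ≥ 2) does.

For instance (6, 9) is also a counterexample (LHS = 1/15, RHS = 5/18), but it's lexicographically larger.

Answer: (x, y) = (2, 2)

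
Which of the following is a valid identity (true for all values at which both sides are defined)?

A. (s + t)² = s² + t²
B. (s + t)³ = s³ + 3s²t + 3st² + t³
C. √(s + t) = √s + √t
B

A: fails at (2, 4) — LHS = 36, RHS = 20.
B: holds — e.g. at (2, 3), both sides equal 125.
C: fails at (2, 5) — LHS = √(7) ≈ 2.646, RHS = √(2) + √(5) ≈ 3.65.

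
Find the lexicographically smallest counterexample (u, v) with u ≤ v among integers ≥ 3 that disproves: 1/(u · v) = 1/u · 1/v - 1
(u, v) = (3, 3)

Substituting (3, 3) into the claim:
LHS = 1/(3 · 3) = 1/9
RHS = 1/3 · 1/3 - 1 = -8/9

Since LHS ≠ RHS, this pair disproves the claim, and no lexicographically smaller pair (u ≤ v, integers ≥ 3) does.

For instance (6, 7) is also a counterexample (LHS = 1/42, RHS = -41/42), but it's lexicographically larger.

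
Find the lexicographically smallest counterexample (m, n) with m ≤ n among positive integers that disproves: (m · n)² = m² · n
At (1, 1): both sides equal 1, so it holds there.

Substituting (1, 2) into the claim:
LHS = (1 · 2)² = 4
RHS = 1² · 2 = 2

Since LHS ≠ RHS, this pair disproves the claim, and no lexicographically smaller pair (m ≤ n, positive integers) does.

For instance (1, 3) is also a counterexample (LHS = 9, RHS = 3), but it's lexicographically larger.

Answer: (m, n) = (1, 2)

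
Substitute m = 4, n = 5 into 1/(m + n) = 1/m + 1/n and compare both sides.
LHS = 1/(4 + 5) = 1/9
RHS = 1/4 + 1/5 = 9/20

LHS ≠ RHS, so the equation does not hold here.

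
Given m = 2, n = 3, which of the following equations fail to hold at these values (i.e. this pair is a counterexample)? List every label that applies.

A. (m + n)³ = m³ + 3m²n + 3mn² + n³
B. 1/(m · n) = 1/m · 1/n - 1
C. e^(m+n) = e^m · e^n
B

Evaluating each claim at the given values:
A. LHS = 125, RHS = 125 → holds here (LHS = RHS)
B. LHS = 1/6, RHS = -5/6 → fails here (LHS ≠ RHS)
C. LHS = e^5 ≈ 148.4, RHS = e^5 ≈ 148.4 → holds here (LHS = RHS)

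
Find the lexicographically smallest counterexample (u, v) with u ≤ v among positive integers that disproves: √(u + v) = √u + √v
Substituting (1, 1) into the claim:
LHS = √(1 + 1) = √(2) ≈ 1.414
RHS = √1 + √1 = 2

Since LHS ≠ RHS, this pair disproves the claim, and no lexicographically smaller pair (u ≤ v, positive integers) does.

For instance (6, 6) is also a counterexample (LHS = 2·√(3) ≈ 3.464, RHS = 2·√(6) ≈ 4.899), but it's lexicographically larger.

Answer: (u, v) = (1, 1)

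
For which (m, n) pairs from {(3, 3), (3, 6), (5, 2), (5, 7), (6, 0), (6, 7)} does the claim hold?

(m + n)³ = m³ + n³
(6, 0)

Testing each pair:
(3, 3): LHS = 216, RHS = 54 → fails
(3, 6): LHS = 729, RHS = 243 → fails
(5, 2): LHS = 343, RHS = 133 → fails
(5, 7): LHS = 1728, RHS = 468 → fails
(6, 0): LHS = 216, RHS = 216 → holds
(6, 7): LHS = 2197, RHS = 559 → fails

1 of 6 pairs satisfies the claim.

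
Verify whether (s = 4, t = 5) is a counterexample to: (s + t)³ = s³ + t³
Substituting s = 4, t = 5:
LHS = (4 + 5)³ = 729
RHS = 4³ + 5³ = 189

Since LHS ≠ RHS, this pair disproves the claim.

Answer: Yes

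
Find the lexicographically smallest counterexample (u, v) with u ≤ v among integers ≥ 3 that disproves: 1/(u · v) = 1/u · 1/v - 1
(u, v) = (3, 3)

Substituting (3, 3) into the claim:
LHS = 1/(3 · 3) = 1/9
RHS = 1/3 · 1/3 - 1 = -8/9

Since LHS ≠ RHS, this pair disproves the claim, and no lexicographically smaller pair (u ≤ v, integers ≥ 3) does.

For instance (6, 6) is also a counterexample (LHS = 1/36, RHS = -35/36), but it's lexicographically larger.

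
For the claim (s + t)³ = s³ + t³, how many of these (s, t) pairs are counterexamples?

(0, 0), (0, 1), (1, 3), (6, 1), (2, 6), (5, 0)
Testing each pair:
(0, 0): LHS = 0, RHS = 0 → satisfies claim
(0, 1): LHS = 1, RHS = 1 → satisfies claim
(1, 3): LHS = 64, RHS = 28 → counterexample
(6, 1): LHS = 343, RHS = 217 → counterexample
(2, 6): LHS = 512, RHS = 224 → counterexample
(5, 0): LHS = 125, RHS = 125 → satisfies claim

That makes 3 counterexamples.

Answer: 3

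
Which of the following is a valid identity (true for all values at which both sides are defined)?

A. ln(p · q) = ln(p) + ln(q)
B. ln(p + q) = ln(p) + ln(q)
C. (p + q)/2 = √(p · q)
A

A: holds — e.g. at (6, 7), both sides equal ln(42) ≈ 3.738.
B: fails at (5, 8) — LHS = ln(13) ≈ 2.565, RHS = ln(5) + ln(8) ≈ 3.689.
C: fails at (4, 5) — LHS = 9/2, RHS = 2·√(5) ≈ 4.472.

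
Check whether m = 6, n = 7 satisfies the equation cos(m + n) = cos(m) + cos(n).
Substituting m = 6, n = 7:

LHS = cos(6 + 7) = cos(13) ≈ 0.9074
RHS = cos(6) + cos(7) ≈ 1.714

LHS ≠ RHS, so the equation does not hold at this point.

Answer: Fails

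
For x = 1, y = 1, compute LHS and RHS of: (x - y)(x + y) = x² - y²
LHS = (1 - 1)(1 + 1) = 0
RHS = 1² - 1² = 0

LHS = RHS: the two sides agree.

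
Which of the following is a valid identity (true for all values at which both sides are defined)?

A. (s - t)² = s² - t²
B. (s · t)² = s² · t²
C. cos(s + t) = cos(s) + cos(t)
A: fails at (1, 3) — LHS = 4, RHS = -8.
B: holds — e.g. at (5, 5), both sides equal 625.
C: fails at (2, 7) — LHS = cos(9) ≈ -0.9111, RHS = cos(2) + cos(7) ≈ 0.3378.

Answer: B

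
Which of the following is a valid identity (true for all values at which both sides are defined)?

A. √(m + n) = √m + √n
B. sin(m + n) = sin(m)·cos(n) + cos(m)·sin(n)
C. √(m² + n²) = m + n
A: fails at (2, 4) — LHS = √(6) ≈ 2.449, RHS = √(2) + 2 ≈ 3.414.
B: holds — e.g. at (6, 7), both sides equal sin(13) ≈ 0.4202.
C: fails at (3, 5) — LHS = √(34) ≈ 5.831, RHS = 8.

Answer: B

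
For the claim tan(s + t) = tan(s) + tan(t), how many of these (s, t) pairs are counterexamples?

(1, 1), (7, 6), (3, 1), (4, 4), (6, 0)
Testing each pair:
(1, 1): LHS = tan(2) ≈ -2.185, RHS = 2·tan(1) ≈ 3.115 → counterexample
(7, 6): LHS = tan(13) ≈ 0.463, RHS = tan(6) + tan(7) ≈ 0.5804 → counterexample
(3, 1): LHS = tan(4) ≈ 1.158, RHS = tan(3) + tan(1) ≈ 1.415 → counterexample
(4, 4): LHS = tan(8) ≈ -6.8, RHS = 2·tan(4) ≈ 2.316 → counterexample
(6, 0): LHS = tan(6) ≈ -0.291, RHS = tan(6) ≈ -0.291 → satisfies claim

That makes 4 counterexamples.

Answer: 4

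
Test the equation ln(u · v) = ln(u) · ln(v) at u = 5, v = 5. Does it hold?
Substituting u = 5, v = 5:

LHS = ln(5 · 5) = ln(25) ≈ 3.219
RHS = ln(5) · ln(5) = ln(5)² ≈ 2.59

LHS ≠ RHS, so the equation does not hold at this point.

Answer: Fails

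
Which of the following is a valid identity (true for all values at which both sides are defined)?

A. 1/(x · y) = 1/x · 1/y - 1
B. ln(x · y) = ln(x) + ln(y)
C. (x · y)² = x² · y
A: fails at (3, 3) — LHS = 1/9, RHS = -8/9.
B: holds — e.g. at (1, 1), both sides equal 0.
C: fails at (6, 7) — LHS = 1764, RHS = 252.

Answer: B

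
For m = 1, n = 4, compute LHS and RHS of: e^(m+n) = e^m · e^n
LHS = e^(1+4) = e^5 ≈ 148.4
RHS = e^1 · e^4 = e^5 ≈ 148.4

LHS = RHS: the two sides agree.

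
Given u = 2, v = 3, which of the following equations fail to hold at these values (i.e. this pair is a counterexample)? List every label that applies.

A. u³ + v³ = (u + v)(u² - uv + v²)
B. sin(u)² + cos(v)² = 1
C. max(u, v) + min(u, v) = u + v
Evaluating each claim at the given values:
A. LHS = 35, RHS = 35 → holds here (LHS = RHS)
B. LHS = sin(2)² + cos(3)² ≈ 1.807, RHS = 1 → fails here (LHS ≠ RHS)
C. LHS = 5, RHS = 5 → holds here (LHS = RHS)

Answer: B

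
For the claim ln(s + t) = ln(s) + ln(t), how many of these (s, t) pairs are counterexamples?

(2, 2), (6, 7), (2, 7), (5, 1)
3

Testing each pair:
(2, 2): LHS = ln(4) ≈ 1.386, RHS = 2·ln(2) ≈ 1.386 → satisfies claim
(6, 7): LHS = ln(13) ≈ 2.565, RHS = ln(6) + ln(7) ≈ 3.738 → counterexample
(2, 7): LHS = ln(9) ≈ 2.197, RHS = ln(2) + ln(7) ≈ 2.639 → counterexample
(5, 1): LHS = ln(6) ≈ 1.792, RHS = ln(5) ≈ 1.609 → counterexample

That makes 3 counterexamples.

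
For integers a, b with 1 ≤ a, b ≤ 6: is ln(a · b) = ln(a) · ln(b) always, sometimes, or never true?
It holds at (a, b) = (1, 1) (both sides equal 0), but fails at (a, b) = (5, 4) (LHS = ln(20) ≈ 2.996, RHS = ln(4)·ln(5) ≈ 2.231).

Answer: Sometimes true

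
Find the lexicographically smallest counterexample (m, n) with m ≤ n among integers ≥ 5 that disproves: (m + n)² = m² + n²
(m, n) = (5, 5)

Substituting (5, 5) into the claim:
LHS = (5 + 5)² = 100
RHS = 5² + 5² = 50

Since LHS ≠ RHS, this pair disproves the claim, and no lexicographically smaller pair (m ≤ n, integers ≥ 5) does.

For instance (12, 12) is also a counterexample (LHS = 576, RHS = 288), but it's lexicographically larger.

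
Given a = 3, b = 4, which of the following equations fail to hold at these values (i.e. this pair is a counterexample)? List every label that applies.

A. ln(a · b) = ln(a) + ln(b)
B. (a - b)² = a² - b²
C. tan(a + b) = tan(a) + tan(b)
Evaluating each claim at the given values:
A. LHS = ln(12) ≈ 2.485, RHS = ln(3) + ln(4) ≈ 2.485 → holds here (LHS = RHS)
B. LHS = 1, RHS = -7 → fails here (LHS ≠ RHS)
C. LHS = tan(7) ≈ 0.8714, RHS = tan(3) + tan(4) ≈ 1.015 → fails here (LHS ≠ RHS)

Answer: B, C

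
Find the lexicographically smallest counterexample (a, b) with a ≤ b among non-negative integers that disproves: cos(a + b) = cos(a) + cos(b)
(a, b) = (0, 0)

Substituting (0, 0) into the claim:
LHS = cos(0 + 0) = 1
RHS = cos(0) + cos(0) = 2

Since LHS ≠ RHS, this pair disproves the claim, and no lexicographically smaller pair (a ≤ b, non-negative integers) does.

For instance (6, 7) is also a counterexample (LHS = cos(13) ≈ 0.9074, RHS = cos(7) + cos(6) ≈ 1.714), but it's lexicographically larger.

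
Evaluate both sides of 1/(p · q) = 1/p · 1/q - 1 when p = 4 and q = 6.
LHS = 1/(4 · 6) = 1/24
RHS = 1/4 · 1/6 - 1 = -23/24

LHS ≠ RHS, so the equation does not hold here.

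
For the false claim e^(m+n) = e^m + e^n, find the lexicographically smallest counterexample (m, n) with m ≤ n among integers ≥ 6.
(m, n) = (6, 6)

Substituting (6, 6) into the claim:
LHS = e^(6+6) = e^12 ≈ 162754.8
RHS = e^6 + e^6 = 2·e^6 ≈ 806.9

Since LHS ≠ RHS, this pair disproves the claim, and no lexicographically smaller pair (m ≤ n, integers ≥ 6) does.

For instance (7, 9) is also a counterexample (LHS = e^16 ≈ 8886110.5, RHS = e^7 + e^9 ≈ 9200), but it's lexicographically larger.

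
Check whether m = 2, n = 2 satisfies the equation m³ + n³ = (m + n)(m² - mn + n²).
Holds

Substituting m = 2, n = 2:

LHS = 2³ + 2³ = 16
RHS = (2 + 2)(2² - 2·2 + 2²) = 16

LHS = RHS, so the equation holds at this point.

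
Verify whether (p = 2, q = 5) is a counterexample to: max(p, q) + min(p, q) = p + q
No

Substituting p = 2, q = 5:
LHS = max(2, 5) + min(2, 5) = 7
RHS = 2 + 5 = 7

The sides agree, so this pair does not disprove the claim.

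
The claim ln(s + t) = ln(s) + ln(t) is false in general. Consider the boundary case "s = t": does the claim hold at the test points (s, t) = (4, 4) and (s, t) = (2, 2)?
At (4, 4): LHS = ln(8) ≈ 2.079 ≠ RHS = 2·ln(4) ≈ 2.773
At (2, 2): LHS = ln(4) ≈ 1.386, RHS = 2·ln(2) ≈ 1.386 → equal

Answer: Only at (2, 2)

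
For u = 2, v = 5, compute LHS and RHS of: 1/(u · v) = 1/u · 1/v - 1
LHS = 1/(2 · 5) = 1/10
RHS = 1/2 · 1/5 - 1 = -9/10

LHS ≠ RHS, so the equation does not hold here.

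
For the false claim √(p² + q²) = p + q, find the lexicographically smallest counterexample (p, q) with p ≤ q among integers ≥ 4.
Substituting (4, 4) into the claim:
LHS = √(4² + 4²) = 4·√(2) ≈ 5.657
RHS = 4 + 4 = 8

Since LHS ≠ RHS, this pair disproves the claim, and no lexicographically smaller pair (p ≤ q, integers ≥ 4) does.

For instance (9, 10) is also a counterexample (LHS = √(181) ≈ 13.45, RHS = 19), but it's lexicographically larger.

Answer: (p, q) = (4, 4)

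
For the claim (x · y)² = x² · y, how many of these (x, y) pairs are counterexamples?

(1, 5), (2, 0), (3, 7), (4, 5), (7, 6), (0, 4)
4

Testing each pair:
(1, 5): LHS = 25, RHS = 5 → counterexample
(2, 0): LHS = 0, RHS = 0 → satisfies claim
(3, 7): LHS = 441, RHS = 63 → counterexample
(4, 5): LHS = 400, RHS = 80 → counterexample
(7, 6): LHS = 1764, RHS = 294 → counterexample
(0, 4): LHS = 0, RHS = 0 → satisfies claim

That makes 4 counterexamples.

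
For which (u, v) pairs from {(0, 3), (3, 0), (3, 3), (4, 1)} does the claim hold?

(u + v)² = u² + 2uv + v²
Testing each pair:
(0, 3): LHS = 9, RHS = 9 → holds
(3, 0): LHS = 9, RHS = 9 → holds
(3, 3): LHS = 36, RHS = 36 → holds
(4, 1): LHS = 25, RHS = 25 → holds

Every pair satisfies the claim.

Answer: All pairs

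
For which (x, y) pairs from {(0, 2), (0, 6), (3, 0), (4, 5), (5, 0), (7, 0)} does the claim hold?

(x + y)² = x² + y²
Testing each pair:
(0, 2): LHS = 4, RHS = 4 → holds
(0, 6): LHS = 36, RHS = 36 → holds
(3, 0): LHS = 9, RHS = 9 → holds
(4, 5): LHS = 81, RHS = 41 → fails
(5, 0): LHS = 25, RHS = 25 → holds
(7, 0): LHS = 49, RHS = 49 → holds

5 of 6 pairs satisfy the claim.

Answer: (0, 2), (0, 6), (3, 0), (5, 0), (7, 0)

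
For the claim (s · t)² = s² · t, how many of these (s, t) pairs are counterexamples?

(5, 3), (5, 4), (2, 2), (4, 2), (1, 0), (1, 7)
Testing each pair:
(5, 3): LHS = 225, RHS = 75 → counterexample
(5, 4): LHS = 400, RHS = 100 → counterexample
(2, 2): LHS = 16, RHS = 8 → counterexample
(4, 2): LHS = 64, RHS = 32 → counterexample
(1, 0): LHS = 0, RHS = 0 → satisfies claim
(1, 7): LHS = 49, RHS = 7 → counterexample

That makes 5 counterexamples.

Answer: 5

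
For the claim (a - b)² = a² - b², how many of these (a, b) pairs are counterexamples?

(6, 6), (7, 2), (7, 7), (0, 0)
1

Testing each pair:
(6, 6): LHS = 0, RHS = 0 → satisfies claim
(7, 2): LHS = 25, RHS = 45 → counterexample
(7, 7): LHS = 0, RHS = 0 → satisfies claim
(0, 0): LHS = 0, RHS = 0 → satisfies claim

That makes 1 counterexample.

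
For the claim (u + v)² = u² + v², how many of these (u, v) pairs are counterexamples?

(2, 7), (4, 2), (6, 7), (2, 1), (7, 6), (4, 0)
5

Testing each pair:
(2, 7): LHS = 81, RHS = 53 → counterexample
(4, 2): LHS = 36, RHS = 20 → counterexample
(6, 7): LHS = 169, RHS = 85 → counterexample
(2, 1): LHS = 9, RHS = 5 → counterexample
(7, 6): LHS = 169, RHS = 85 → counterexample
(4, 0): LHS = 16, RHS = 16 → satisfies claim

That makes 5 counterexamples.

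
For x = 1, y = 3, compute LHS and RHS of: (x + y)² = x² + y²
LHS = (1 + 3)² = 16
RHS = 1² + 3² = 10

LHS ≠ RHS, so the equation does not hold here.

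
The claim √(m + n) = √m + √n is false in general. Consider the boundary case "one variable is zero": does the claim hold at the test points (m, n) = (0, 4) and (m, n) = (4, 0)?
At (0, 4): LHS = 2, RHS = 2 → equal
At (4, 0): LHS = 2, RHS = 2 → equal

So the claim does hold at both of these boundary points, even though it is not an identity.

Answer: Yes, holds at both test points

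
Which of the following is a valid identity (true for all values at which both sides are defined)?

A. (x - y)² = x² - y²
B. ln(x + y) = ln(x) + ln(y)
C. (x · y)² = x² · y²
C

A: fails at (3, 7) — LHS = 16, RHS = -40.
B: fails at (1, 5) — LHS = ln(6) ≈ 1.792, RHS = ln(5) ≈ 1.609.
C: holds — e.g. at (4, 5), both sides equal 400.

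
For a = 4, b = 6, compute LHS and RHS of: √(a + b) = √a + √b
LHS = √(4 + 6) = √(10) ≈ 3.162
RHS = √4 + √6 = 2 + √(6) ≈ 4.449

LHS ≠ RHS (they differ by about 1.287), so the equation does not hold here.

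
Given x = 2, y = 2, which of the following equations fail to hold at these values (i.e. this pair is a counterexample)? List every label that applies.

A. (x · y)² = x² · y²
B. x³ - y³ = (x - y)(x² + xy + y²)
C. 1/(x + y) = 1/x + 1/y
Evaluating each claim at the given values:
A. LHS = 16, RHS = 16 → holds here (LHS = RHS)
B. LHS = 0, RHS = 0 → holds here (LHS = RHS)
C. LHS = 1/4, RHS = 1 → fails here (LHS ≠ RHS)

Answer: C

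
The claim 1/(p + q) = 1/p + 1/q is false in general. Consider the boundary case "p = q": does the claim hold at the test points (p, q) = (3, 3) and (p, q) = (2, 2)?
No, fails at both test points

At (3, 3): LHS = 1/6 ≠ RHS = 2/3
At (2, 2): LHS = 1/4 ≠ RHS = 1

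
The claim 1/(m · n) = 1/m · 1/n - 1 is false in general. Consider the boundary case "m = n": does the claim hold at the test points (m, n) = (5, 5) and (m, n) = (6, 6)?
At (5, 5): LHS = 1/25 ≠ RHS = -24/25
At (6, 6): LHS = 1/36 ≠ RHS = -35/36

Answer: No, fails at both test points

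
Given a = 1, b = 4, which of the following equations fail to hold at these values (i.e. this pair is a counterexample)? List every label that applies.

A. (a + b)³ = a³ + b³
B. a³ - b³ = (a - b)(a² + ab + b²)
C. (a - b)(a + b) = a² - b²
Evaluating each claim at the given values:
A. LHS = 125, RHS = 65 → fails here (LHS ≠ RHS)
B. LHS = -63, RHS = -63 → holds here (LHS = RHS)
C. LHS = -15, RHS = -15 → holds here (LHS = RHS)

Answer: A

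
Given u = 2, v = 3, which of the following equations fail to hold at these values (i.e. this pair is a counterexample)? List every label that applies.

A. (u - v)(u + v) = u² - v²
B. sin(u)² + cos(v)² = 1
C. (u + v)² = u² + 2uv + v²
Evaluating each claim at the given values:
A. LHS = -5, RHS = -5 → holds here (LHS = RHS)
B. LHS = sin(2)² + cos(3)² ≈ 1.807, RHS = 1 → fails here (LHS ≠ RHS)
C. LHS = 25, RHS = 25 → holds here (LHS = RHS)

Answer: B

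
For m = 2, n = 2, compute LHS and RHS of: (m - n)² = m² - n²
LHS = (2 - 2)² = 0
RHS = 2² - 2² = 0

LHS = RHS: the two sides agree.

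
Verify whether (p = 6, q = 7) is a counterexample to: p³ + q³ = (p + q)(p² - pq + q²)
Substituting p = 6, q = 7:
LHS = 6³ + 7³ = 559
RHS = (6 + 7)(6² - 6·7 + 7²) = 559

The sides agree, so this pair does not disprove the claim.

Answer: No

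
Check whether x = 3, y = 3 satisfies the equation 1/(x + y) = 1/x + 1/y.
Fails

Substituting x = 3, y = 3:

LHS = 1/(3 + 3) = 1/6
RHS = 1/3 + 1/3 = 2/3

LHS ≠ RHS, so the equation does not hold at this point.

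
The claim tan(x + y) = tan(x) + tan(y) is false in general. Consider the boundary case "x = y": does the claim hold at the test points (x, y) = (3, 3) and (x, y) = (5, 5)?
No, fails at both test points

At (3, 3): LHS = tan(6) ≈ -0.291 ≠ RHS = 2·tan(3) ≈ -0.2851
At (5, 5): LHS = tan(10) ≈ 0.6484 ≠ RHS = 2·tan(5) ≈ -6.761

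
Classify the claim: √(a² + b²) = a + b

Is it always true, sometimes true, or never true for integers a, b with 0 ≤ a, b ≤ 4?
Sometimes true

It holds at (a, b) = (2, 0) (both sides equal 2), but fails at (a, b) = (3, 3) (LHS = 3·√(2) ≈ 4.243, RHS = 6).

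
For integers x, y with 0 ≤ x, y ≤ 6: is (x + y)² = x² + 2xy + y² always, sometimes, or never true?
The identity holds for every pair in the range. For instance at (x, y) = (3, 6): both sides equal 81.

Answer: Always true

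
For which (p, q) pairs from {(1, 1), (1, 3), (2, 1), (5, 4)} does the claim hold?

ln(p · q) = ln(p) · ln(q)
(1, 1)

Testing each pair:
(1, 1): LHS = 0, RHS = 0 → holds
(1, 3): LHS = ln(3) ≈ 1.099, RHS = 0 → fails
(2, 1): LHS = ln(2) ≈ 0.6931, RHS = 0 → fails
(5, 4): LHS = ln(20) ≈ 2.996, RHS = ln(4)·ln(5) ≈ 2.231 → fails

1 of 4 pairs satisfies the claim.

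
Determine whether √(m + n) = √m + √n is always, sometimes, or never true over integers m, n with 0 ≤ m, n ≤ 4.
It holds at (m, n) = (0, 2) (both sides equal √(2) ≈ 1.414), but fails at (m, n) = (2, 4) (LHS = √(6) ≈ 2.449, RHS = √(2) + 2 ≈ 3.414).

Answer: Sometimes true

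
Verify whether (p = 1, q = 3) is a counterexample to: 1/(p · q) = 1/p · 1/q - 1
Substituting p = 1, q = 3:
LHS = 1/(1 · 3) = 1/3
RHS = 1/1 · 1/3 - 1 = -2/3

Since LHS ≠ RHS, this pair disproves the claim.

Answer: Yes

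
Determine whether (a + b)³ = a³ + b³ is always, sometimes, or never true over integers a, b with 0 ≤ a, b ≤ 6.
It holds at (a, b) = (2, 0) (both sides equal 8), but fails at (a, b) = (5, 1) (LHS = 216, RHS = 126).

Answer: Sometimes true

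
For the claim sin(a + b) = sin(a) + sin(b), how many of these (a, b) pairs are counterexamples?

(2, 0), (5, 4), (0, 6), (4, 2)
2

Testing each pair:
(2, 0): LHS = sin(2) ≈ 0.9093, RHS = sin(2) ≈ 0.9093 → satisfies claim
(5, 4): LHS = sin(9) ≈ 0.4121, RHS = sin(5) + sin(4) ≈ -1.716 → counterexample
(0, 6): LHS = sin(6) ≈ -0.2794, RHS = sin(6) ≈ -0.2794 → satisfies claim
(4, 2): LHS = sin(6) ≈ -0.2794, RHS = sin(4) + sin(2) ≈ 0.1525 → counterexample

That makes 2 counterexamples.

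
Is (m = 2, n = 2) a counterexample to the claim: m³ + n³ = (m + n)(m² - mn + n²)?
Substituting m = 2, n = 2:
LHS = 2³ + 2³ = 16
RHS = (2 + 2)(2² - 2·2 + 2²) = 16

The sides agree, so this pair does not disprove the claim.

Answer: No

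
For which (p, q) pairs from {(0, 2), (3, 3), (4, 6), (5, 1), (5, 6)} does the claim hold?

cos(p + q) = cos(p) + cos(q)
Testing each pair:
(0, 2): LHS = cos(2) ≈ -0.4161, RHS = cos(2) + 1 ≈ 0.5839 → fails
(3, 3): LHS = cos(6) ≈ 0.9602, RHS = 2·cos(3) ≈ -1.98 → fails
(4, 6): LHS = cos(10) ≈ -0.8391, RHS = cos(4) + cos(6) ≈ 0.3065 → fails
(5, 1): LHS = cos(6) ≈ 0.9602, RHS = cos(5) + cos(1) ≈ 0.824 → fails
(5, 6): LHS = cos(11) ≈ 0.004426, RHS = cos(5) + cos(6) ≈ 1.244 → fails

No pair satisfies the claim.

Answer: None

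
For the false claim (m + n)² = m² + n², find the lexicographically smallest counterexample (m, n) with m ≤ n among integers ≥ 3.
Substituting (3, 3) into the claim:
LHS = (3 + 3)² = 36
RHS = 3² + 3² = 18

Since LHS ≠ RHS, this pair disproves the claim, and no lexicographically smaller pair (m ≤ n, integers ≥ 3) does.

For instance (4, 5) is also a counterexample (LHS = 81, RHS = 41), but it's lexicographically larger.

Answer: (m, n) = (3, 3)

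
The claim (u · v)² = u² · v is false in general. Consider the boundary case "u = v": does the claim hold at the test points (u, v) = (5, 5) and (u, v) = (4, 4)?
No, fails at both test points

At (5, 5): LHS = 625 ≠ RHS = 125
At (4, 4): LHS = 256 ≠ RHS = 64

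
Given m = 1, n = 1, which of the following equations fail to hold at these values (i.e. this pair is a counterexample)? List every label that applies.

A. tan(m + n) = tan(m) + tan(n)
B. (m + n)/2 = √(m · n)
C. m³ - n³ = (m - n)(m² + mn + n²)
A

Evaluating each claim at the given values:
A. LHS = tan(2) ≈ -2.185, RHS = 2·tan(1) ≈ 3.115 → fails here (LHS ≠ RHS)
B. LHS = 1, RHS = 1 → holds here (LHS = RHS)
C. LHS = 0, RHS = 0 → holds here (LHS = RHS)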